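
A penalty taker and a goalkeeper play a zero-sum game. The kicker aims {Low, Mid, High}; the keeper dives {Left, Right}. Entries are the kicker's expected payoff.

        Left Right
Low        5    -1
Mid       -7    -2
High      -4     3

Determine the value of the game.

Row minima: Low → -1, Mid → -7, High → -4; maximin = -1.
Column maxima: Left → 5, Right → 3; minimax = 3.
-1 ≠ 3, so there is no saddle point; optimal play is mixed.
Mid is strictly dominated by Low, so the kicker never plays it.
On the remaining 2×2 (Low, High vs Left, Right):
Let the kicker play Low with probability p. Expected payoff against Left: 5p + (-4)(1−p) = 9p − 4; against Right: (-1)p + 3(1−p) = −4p + 3.
Setting these equal: 9p − 4 = −4p + 3 ⇒ 13p = 7 ⇒ p = 7/13, and the value is (9)·(7/13) − 4 = 11/13.
For the keeper: with q = P(Left), equating Low's and High's payoffs gives 6q − 1 = −7q + 3 ⇒ q = 4/13.

11/13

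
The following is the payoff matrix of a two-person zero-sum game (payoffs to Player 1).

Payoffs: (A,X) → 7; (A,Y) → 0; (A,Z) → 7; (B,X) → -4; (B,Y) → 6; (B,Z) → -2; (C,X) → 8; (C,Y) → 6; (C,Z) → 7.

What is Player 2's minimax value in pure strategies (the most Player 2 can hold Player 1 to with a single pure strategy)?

Column maxima: X → 8, Y → 6, Z → 7.
The smallest of these is 6.

6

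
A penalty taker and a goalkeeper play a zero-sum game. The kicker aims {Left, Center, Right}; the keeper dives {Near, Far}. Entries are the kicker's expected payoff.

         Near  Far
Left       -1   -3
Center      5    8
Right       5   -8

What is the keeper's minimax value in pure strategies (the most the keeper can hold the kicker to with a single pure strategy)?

Column maxima: Near → 5, Far → 8.
The smallest of these is 5.

5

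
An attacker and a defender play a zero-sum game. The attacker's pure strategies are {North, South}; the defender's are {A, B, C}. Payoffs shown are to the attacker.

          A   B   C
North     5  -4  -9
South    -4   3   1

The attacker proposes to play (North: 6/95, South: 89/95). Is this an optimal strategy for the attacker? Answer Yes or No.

No

Against A this mix gives (6/95)·5 + (89/95)·(-4) = -326/95.
Against B this mix gives (6/95)·(-4) + (89/95)·3 = 243/95.
Against C this mix gives (6/95)·(-9) + (89/95)·1 = 7/19.
The defender will play A, holding the attacker to -326/95. Shifting weight toward the row that does better against A would raise this floor (the equalizing mix achieves -31/19 against both A and C), so the proposed strategy is not optimal.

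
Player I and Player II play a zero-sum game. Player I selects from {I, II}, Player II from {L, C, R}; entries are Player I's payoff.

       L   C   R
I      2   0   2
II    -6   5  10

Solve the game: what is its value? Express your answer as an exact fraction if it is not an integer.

Row minima: I → 0, II → -6; maximin = 0.
Column maxima: L → 2, C → 5, R → 10; minimax = 2.
0 ≠ 2, so there is no saddle point; optimal play is mixed.
R is strictly dominated by C (it gives Player I strictly more in every row), so Player II never plays it.
On the remaining 2×2 (I, II vs L, C):
Let Player I play I with probability p. Expected payoff against L: 2p + (-6)(1−p) = 8p − 6; against C: 0p + 5(1−p) = −5p + 5.
Setting these equal: 8p − 6 = −5p + 5 ⇒ 13p = 11 ⇒ p = 11/13, and the value is (8)·(11/13) − 6 = 10/13.
For Player II: with q = P(L), equating I's and II's payoffs gives 2q = −11q + 5 ⇒ q = 5/13.

10/13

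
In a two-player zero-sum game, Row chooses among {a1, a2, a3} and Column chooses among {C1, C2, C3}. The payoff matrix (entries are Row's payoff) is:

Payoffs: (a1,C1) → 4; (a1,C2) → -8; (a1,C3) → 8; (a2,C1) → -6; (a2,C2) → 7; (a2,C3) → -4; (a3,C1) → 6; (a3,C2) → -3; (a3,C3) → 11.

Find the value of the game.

Row minima: a1 → -8, a2 → -6, a3 → -3; maximin = -3.
Column maxima: C1 → 6, C2 → 7, C3 → 11; minimax = 6.
-3 ≠ 6, so there is no saddle point; optimal play is mixed.
a1 is strictly dominated by a3, so Row never plays it.
C3 is strictly dominated by C1 (it gives Row strictly more in every row), so Column never plays it.
On the remaining 2×2 (a2, a3 vs C1, C2):
Let Row play a2 with probability p. Expected payoff against C1: (-6)p + 6(1−p) = −12p + 6; against C2: 7p + (-3)(1−p) = 10p − 3.
Setting these equal: −12p + 6 = 10p − 3 ⇒ −22p = -9 ⇒ p = 9/22, and the value is (-12)·(9/22) + 6 = 12/11.
For Column: with q = P(C1), equating a2's and a3's payoffs gives −13q + 7 = 9q − 3 ⇒ q = 5/11.

12/11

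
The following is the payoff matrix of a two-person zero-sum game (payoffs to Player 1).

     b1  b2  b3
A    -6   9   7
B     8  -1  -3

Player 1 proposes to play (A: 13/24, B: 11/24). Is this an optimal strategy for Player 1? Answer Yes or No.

No

Against b1 this mix gives (13/24)·(-6) + (11/24)·8 = 5/12.
Against b2 this mix gives (13/24)·9 + (11/24)·(-1) = 53/12.
Against b3 this mix gives (13/24)·7 + (11/24)·(-3) = 29/12.
Player 2 will play b1, holding Player 1 to 5/12. Shifting weight toward the row that does better against b1 would raise this floor (the equalizing mix achieves 19/12 against both b1 and b3), so the proposed strategy is not optimal.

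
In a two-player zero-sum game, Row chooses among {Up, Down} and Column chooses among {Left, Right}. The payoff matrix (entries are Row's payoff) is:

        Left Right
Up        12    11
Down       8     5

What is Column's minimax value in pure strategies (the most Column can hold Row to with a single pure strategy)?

11

Column maxima: Left → 12, Right → 11.
The smallest of these is 11.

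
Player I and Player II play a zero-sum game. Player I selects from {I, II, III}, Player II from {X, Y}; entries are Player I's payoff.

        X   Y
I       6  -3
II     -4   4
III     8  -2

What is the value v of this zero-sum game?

4/3

Row minima: I → -3, II → -4, III → -2; maximin = -2.
Column maxima: X → 8, Y → 4; minimax = 4.
-2 ≠ 4, so there is no saddle point; optimal play is mixed.
I is strictly dominated by III, so Player I never plays it.
On the remaining 2×2 (II, III vs X, Y):
Let Player I play II with probability p. Expected payoff against X: (-4)p + 8(1−p) = −12p + 8; against Y: 4p + (-2)(1−p) = 6p − 2.
Setting these equal: −12p + 8 = 6p − 2 ⇒ −18p = -10 ⇒ p = 5/9, and the value is (-12)·(5/9) + 8 = 4/3.
For Player II: with q = P(X), equating II's and III's payoffs gives −8q + 4 = 10q − 2 ⇒ q = 1/3.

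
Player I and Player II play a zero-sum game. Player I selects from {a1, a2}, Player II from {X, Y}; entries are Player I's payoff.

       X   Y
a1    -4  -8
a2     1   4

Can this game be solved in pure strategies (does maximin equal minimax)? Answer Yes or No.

Row minima: a1 → -8, a2 → 1; maximin = 1.
Column maxima: X → 1, Y → 4; minimax = 1.
maximin = minimax = 1, so a saddle point exists.

Yes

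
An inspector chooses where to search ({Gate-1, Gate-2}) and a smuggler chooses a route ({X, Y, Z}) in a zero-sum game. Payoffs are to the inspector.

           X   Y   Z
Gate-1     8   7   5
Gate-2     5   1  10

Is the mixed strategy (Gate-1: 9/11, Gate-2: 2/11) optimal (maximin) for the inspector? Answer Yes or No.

Against X this mix gives (9/11)·8 + (2/11)·5 = 82/11.
Against Y this mix gives (9/11)·7 + (2/11)·1 = 65/11.
Against Z this mix gives (9/11)·5 + (2/11)·10 = 65/11.
All of the smuggler's active replies (Y, Z) yield 65/11, and no column does worse for the inspector. The mix makes the smuggler indifferent and guarantees 65/11, so it is optimal.

Yes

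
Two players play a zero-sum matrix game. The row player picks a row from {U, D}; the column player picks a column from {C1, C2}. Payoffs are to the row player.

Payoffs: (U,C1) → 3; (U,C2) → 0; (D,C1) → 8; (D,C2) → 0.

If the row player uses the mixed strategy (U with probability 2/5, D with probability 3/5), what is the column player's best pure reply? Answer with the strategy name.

If the column player plays C1, the row player's expected payoff is (2/5)·3 + (3/5)·8 = 6.
If the column player plays C2, the row player's expected payoff is (2/5)·0 + (3/5)·0 = 0.
The column player minimizes the row player's payoff; the smallest is 0, so the best response is C2.

C2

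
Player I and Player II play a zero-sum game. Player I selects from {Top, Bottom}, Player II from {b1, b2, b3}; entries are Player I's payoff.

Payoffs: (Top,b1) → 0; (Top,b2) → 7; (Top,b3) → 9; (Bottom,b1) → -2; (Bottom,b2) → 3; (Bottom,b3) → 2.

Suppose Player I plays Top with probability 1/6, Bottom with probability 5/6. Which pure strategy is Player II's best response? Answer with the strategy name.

If Player II plays b1, Player I's expected payoff is (1/6)·0 + (5/6)·(-2) = -5/3.
If Player II plays b2, Player I's expected payoff is (1/6)·7 + (5/6)·3 = 11/3.
If Player II plays b3, Player I's expected payoff is (1/6)·9 + (5/6)·2 = 19/6.
Player II minimizes Player I's payoff; the smallest is -5/3, so the best response is b1.

b1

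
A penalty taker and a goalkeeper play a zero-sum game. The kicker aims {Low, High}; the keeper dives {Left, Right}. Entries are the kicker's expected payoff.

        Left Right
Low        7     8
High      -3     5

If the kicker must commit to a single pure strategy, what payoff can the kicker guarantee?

7

Row minima: Low → 7, High → -3.
The best of these is 7.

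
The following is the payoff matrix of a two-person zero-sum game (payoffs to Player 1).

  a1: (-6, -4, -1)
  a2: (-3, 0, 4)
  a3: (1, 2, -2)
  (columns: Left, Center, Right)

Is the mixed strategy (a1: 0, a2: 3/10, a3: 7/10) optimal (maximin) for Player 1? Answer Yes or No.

Against Left this mix gives (3/10)·(-3) + (7/10)·1 = -1/5.
Against Center this mix gives (3/10)·0 + (7/10)·2 = 7/5.
Against Right this mix gives (3/10)·4 + (7/10)·(-2) = -1/5.
All of Player 2's active replies (Left, Right) yield -1/5, and no column does worse for Player 1. The mix makes Player 2 indifferent and guarantees -1/5, so it is optimal.

Yes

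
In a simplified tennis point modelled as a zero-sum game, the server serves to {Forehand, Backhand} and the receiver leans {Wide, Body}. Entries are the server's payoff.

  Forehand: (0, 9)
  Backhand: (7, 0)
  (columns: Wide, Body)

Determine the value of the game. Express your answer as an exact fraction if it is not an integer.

Row minima: Forehand → 0, Backhand → 0; maximin = 0.
Column maxima: Wide → 7, Body → 9; minimax = 7.
0 ≠ 7, so there is no saddle point; optimal play is mixed.
Let the server play Forehand with probability p. Expected payoff against Wide: 0p + 7(1−p) = −7p + 7; against Body: 9p + 0(1−p) = 9p.
Setting these equal: −7p + 7 = 9p ⇒ −16p = -7 ⇒ p = 7/16, and the value is (-7)·(7/16) + 7 = 63/16.
For the receiver: with q = P(Wide), equating Forehand's and Backhand's payoffs gives −9q + 9 = 7q ⇒ q = 9/16.

63/16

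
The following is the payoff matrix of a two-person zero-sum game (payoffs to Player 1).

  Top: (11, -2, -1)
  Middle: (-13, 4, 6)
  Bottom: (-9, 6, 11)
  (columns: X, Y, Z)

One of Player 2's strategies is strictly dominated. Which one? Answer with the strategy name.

Y holds Player 1's payoff strictly below Z in every row: -2 < -1, 4 < 6, 6 < 11.
So Z is strictly dominated for Player 2.

Z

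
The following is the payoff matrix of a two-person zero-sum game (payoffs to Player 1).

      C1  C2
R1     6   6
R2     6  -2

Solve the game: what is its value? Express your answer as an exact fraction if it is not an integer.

6

Row minima: R1 → 6, R2 → -2; maximin = 6.
Column maxima: C1 → 6, C2 → 6; minimax = 6.
Since maximin = minimax = 6, there is a saddle point and the value is 6.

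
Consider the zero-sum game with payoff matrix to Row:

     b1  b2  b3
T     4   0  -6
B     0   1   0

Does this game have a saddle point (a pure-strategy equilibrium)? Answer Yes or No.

Row minima: T → -6, B → 0; maximin = 0.
Column maxima: b1 → 4, b2 → 1, b3 → 0; minimax = 0.
maximin = minimax = 0, so a saddle point exists.

Yes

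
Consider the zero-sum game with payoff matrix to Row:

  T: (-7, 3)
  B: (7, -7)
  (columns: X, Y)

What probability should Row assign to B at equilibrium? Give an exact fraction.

Row minima: T → -7, B → -7; maximin = -7.
Column maxima: X → 7, Y → 3; minimax = 3.
-7 ≠ 3, so there is no saddle point; optimal play is mixed.
Let Row play T with probability p. Expected payoff against X: (-7)p + 7(1−p) = −14p + 7; against Y: 3p + (-7)(1−p) = 10p − 7.
Setting these equal: −14p + 7 = 10p − 7 ⇒ −24p = -14 ⇒ p = 7/12, and the value is (-14)·(7/12) + 7 = -7/6.
For Column: with q = P(X), equating T's and B's payoffs gives −10q + 3 = 14q − 7 ⇒ q = 5/12.

5/12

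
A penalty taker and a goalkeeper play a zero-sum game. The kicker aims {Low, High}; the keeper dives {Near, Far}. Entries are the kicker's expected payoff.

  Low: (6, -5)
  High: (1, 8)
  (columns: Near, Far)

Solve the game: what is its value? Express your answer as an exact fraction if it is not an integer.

53/18

Row minima: Low → -5, High → 1; maximin = 1.
Column maxima: Near → 6, Far → 8; minimax = 6.
1 ≠ 6, so there is no saddle point; optimal play is mixed.
Let the kicker play Low with probability p. Expected payoff against Near: 6p + 1(1−p) = 5p + 1; against Far: (-5)p + 8(1−p) = −13p + 8.
Setting these equal: 5p + 1 = −13p + 8 ⇒ 18p = 7 ⇒ p = 7/18, and the value is (5)·(7/18) + 1 = 53/18.
For the keeper: with q = P(Near), equating Low's and High's payoffs gives 11q − 5 = −7q + 8 ⇒ q = 13/18.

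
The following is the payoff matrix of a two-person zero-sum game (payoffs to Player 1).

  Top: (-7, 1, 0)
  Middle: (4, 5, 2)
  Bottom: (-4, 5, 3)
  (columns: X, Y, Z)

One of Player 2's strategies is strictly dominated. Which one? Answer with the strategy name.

Y

X holds Player 1's payoff strictly below Y in every row: -7 < 1, 4 < 5, -4 < 5.
So Y is strictly dominated for Player 2.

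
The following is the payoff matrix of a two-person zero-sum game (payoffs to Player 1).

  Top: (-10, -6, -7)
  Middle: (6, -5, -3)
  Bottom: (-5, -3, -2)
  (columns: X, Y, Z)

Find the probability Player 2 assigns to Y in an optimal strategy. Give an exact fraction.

Row minima: Top → -10, Middle → -5, Bottom → -5; maximin = -5.
Column maxima: X → 6, Y → -3, Z → -2; minimax = -3.
-5 ≠ -3, so there is no saddle point; optimal play is mixed.
Top is strictly dominated by Middle, so Player 1 never plays it.
With Top eliminated, Z is strictly dominated by Y (it gives Player 1 strictly more in every remaining row), so Player 2 never plays it.
On the remaining 2×2 (Middle, Bottom vs X, Y):
Let Player 1 play Middle with probability p. Expected payoff against X: 6p + (-5)(1−p) = 11p − 5; against Y: (-5)p + (-3)(1−p) = −2p − 3.
Setting these equal: 11p − 5 = −2p − 3 ⇒ 13p = 2 ⇒ p = 2/13, and the value is (11)·(2/13) − 5 = -43/13.
For Player 2: with q = P(X), equating Middle's and Bottom's payoffs gives 11q − 5 = −2q − 3 ⇒ q = 2/13.

11/13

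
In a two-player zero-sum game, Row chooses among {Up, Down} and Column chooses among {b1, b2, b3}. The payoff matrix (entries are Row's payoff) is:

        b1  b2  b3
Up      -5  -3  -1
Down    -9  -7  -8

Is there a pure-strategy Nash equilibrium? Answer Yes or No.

Row minima: Up → -5, Down → -9; maximin = -5.
Column maxima: b1 → -5, b2 → -3, b3 → -1; minimax = -5.
maximin = minimax = -5, so a saddle point exists.

Yes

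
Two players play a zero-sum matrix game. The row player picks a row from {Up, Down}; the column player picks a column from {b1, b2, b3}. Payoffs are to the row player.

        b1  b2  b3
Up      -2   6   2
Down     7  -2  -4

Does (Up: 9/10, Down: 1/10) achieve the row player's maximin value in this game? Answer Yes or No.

No

Against b1 this mix gives (9/10)·(-2) + (1/10)·7 = -11/10.
Against b2 this mix gives (9/10)·6 + (1/10)·(-2) = 26/5.
Against b3 this mix gives (9/10)·2 + (1/10)·(-4) = 7/5.
The column player will play b1, holding the row player to -11/10. Shifting weight toward the row that does better against b1 would raise this floor (the equalizing mix achieves 2/5 against both b1 and b3), so the proposed strategy is not optimal.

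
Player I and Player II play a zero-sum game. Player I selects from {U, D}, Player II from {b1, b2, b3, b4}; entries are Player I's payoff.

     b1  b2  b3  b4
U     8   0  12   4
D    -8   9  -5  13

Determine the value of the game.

Row minima: U → 0, D → -8; maximin = 0.
Column maxima: b1 → 8, b2 → 9, b3 → 12, b4 → 13; minimax = 8.
0 ≠ 8, so there is no saddle point; optimal play is mixed.
b3 is strictly dominated by b1 (it gives Player I strictly more in every row), so Player II never plays it.
b4 is strictly dominated by b2 (it gives Player I strictly more in every row), so Player II never plays it.
On the remaining 2×2 (U, D vs b1, b2):
Let Player I play U with probability p. Expected payoff against b1: 8p + (-8)(1−p) = 16p − 8; against b2: 0p + 9(1−p) = −9p + 9.
Setting these equal: 16p − 8 = −9p + 9 ⇒ 25p = 17 ⇒ p = 17/25, and the value is (16)·(17/25) − 8 = 72/25.
For Player II: with q = P(b1), equating U's and D's payoffs gives 8q = −17q + 9 ⇒ q = 9/25.

72/25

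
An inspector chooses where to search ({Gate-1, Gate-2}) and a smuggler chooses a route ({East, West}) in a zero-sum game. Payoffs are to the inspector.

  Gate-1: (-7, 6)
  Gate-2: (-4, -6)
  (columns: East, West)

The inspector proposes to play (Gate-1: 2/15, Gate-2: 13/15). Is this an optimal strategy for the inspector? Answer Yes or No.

Against East this mix gives (2/15)·(-7) + (13/15)·(-4) = -22/5.
Against West this mix gives (2/15)·6 + (13/15)·(-6) = -22/5.
All of the smuggler's active replies (East, West) yield -22/5, and no column does worse for the inspector. The mix makes the smuggler indifferent and guarantees -22/5, so it is optimal.

Yes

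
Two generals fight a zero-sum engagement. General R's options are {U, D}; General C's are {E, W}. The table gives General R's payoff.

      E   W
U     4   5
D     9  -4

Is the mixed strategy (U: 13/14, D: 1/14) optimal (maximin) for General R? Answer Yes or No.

Against E this mix gives (13/14)·4 + (1/14)·9 = 61/14.
Against W this mix gives (13/14)·5 + (1/14)·(-4) = 61/14.
All of General C's active replies (E, W) yield 61/14, and no column does worse for General R. The mix makes General C indifferent and guarantees 61/14, so it is optimal.

Yes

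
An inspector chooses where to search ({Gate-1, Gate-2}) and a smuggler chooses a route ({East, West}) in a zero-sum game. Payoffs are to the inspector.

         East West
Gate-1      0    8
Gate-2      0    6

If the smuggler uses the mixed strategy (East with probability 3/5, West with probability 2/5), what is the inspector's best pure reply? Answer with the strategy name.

Gate-1

Expected payoff of Gate-1: (3/5)·0 + (2/5)·8 = 16/5.
Expected payoff of Gate-2: (3/5)·0 + (2/5)·6 = 12/5.
The largest is 16/5, so the inspector's best response is Gate-1.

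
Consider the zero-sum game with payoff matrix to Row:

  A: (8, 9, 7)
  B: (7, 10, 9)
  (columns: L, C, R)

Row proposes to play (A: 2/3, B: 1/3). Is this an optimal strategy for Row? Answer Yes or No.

Yes

Against L this mix gives (2/3)·8 + (1/3)·7 = 23/3.
Against C this mix gives (2/3)·9 + (1/3)·10 = 28/3.
Against R this mix gives (2/3)·7 + (1/3)·9 = 23/3.
All of Column's active replies (L, R) yield 23/3, and no column does worse for Row. The mix makes Column indifferent and guarantees 23/3, so it is optimal.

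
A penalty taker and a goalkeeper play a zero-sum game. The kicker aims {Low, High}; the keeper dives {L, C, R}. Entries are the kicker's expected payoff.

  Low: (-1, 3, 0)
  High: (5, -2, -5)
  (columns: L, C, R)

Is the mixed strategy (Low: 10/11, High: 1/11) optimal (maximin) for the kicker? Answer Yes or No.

Against L this mix gives (10/11)·(-1) + (1/11)·5 = -5/11.
Against C this mix gives (10/11)·3 + (1/11)·(-2) = 28/11.
Against R this mix gives (10/11)·0 + (1/11)·(-5) = -5/11.
All of the keeper's active replies (L, R) yield -5/11, and no column does worse for the kicker. The mix makes the keeper indifferent and guarantees -5/11, so it is optimal.

Yes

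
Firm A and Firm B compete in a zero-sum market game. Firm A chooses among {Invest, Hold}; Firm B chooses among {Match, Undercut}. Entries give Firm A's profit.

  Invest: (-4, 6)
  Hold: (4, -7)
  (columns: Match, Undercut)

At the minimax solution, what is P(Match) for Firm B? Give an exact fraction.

Row minima: Invest → -4, Hold → -7; maximin = -4.
Column maxima: Match → 4, Undercut → 6; minimax = 4.
-4 ≠ 4, so there is no saddle point; optimal play is mixed.
Let Firm A play Invest with probability p. Expected payoff against Match: (-4)p + 4(1−p) = −8p + 4; against Undercut: 6p + (-7)(1−p) = 13p − 7.
Setting these equal: −8p + 4 = 13p − 7 ⇒ −21p = -11 ⇒ p = 11/21, and the value is (-8)·(11/21) + 4 = -4/21.
For Firm B: with q = P(Match), equating Invest's and Hold's payoffs gives −10q + 6 = 11q − 7 ⇒ q = 13/21.

13/21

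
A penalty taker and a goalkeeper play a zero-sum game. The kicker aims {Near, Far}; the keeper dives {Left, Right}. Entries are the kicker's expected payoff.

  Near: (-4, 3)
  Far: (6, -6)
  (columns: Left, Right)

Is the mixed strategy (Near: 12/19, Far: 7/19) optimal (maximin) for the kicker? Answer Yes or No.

Yes

Against Left this mix gives (12/19)·(-4) + (7/19)·6 = -6/19.
Against Right this mix gives (12/19)·3 + (7/19)·(-6) = -6/19.
All of the keeper's active replies (Left, Right) yield -6/19, and no column does worse for the kicker. The mix makes the keeper indifferent and guarantees -6/19, so it is optimal.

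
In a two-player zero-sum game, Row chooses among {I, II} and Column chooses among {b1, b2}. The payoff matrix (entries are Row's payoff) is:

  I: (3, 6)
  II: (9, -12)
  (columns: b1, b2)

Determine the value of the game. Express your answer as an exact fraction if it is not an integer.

Row minima: I → 3, II → -12; maximin = 3.
Column maxima: b1 → 9, b2 → 6; minimax = 6.
3 ≠ 6, so there is no saddle point; optimal play is mixed.
Let Row play I with probability p. Expected payoff against b1: 3p + 9(1−p) = −6p + 9; against b2: 6p + (-12)(1−p) = 18p − 12.
Setting these equal: −6p + 9 = 18p − 12 ⇒ −24p = -21 ⇒ p = 7/8, and the value is (-6)·(7/8) + 9 = 15/4.
For Column: with q = P(b1), equating I's and II's payoffs gives −3q + 6 = 21q − 12 ⇒ q = 3/4.

15/4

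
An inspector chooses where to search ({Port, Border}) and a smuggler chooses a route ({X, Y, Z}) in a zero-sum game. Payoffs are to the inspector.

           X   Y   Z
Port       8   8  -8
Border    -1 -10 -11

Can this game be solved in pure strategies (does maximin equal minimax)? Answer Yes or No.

Row minima: Port → -8, Border → -11; maximin = -8.
Column maxima: X → 8, Y → 8, Z → -8; minimax = -8.
maximin = minimax = -8, so a saddle point exists.

Yes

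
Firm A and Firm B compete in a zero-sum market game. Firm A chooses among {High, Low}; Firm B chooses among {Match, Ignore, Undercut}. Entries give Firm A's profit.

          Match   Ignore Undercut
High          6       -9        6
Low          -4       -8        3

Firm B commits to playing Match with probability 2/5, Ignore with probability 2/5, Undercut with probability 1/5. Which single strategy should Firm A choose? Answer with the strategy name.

High

Expected payoff of High: (2/5)·6 + (2/5)·(-9) + (1/5)·6 = 0.
Expected payoff of Low: (2/5)·(-4) + (2/5)·(-8) + (1/5)·3 = -21/5.
The largest is 0, so Firm A's best response is High.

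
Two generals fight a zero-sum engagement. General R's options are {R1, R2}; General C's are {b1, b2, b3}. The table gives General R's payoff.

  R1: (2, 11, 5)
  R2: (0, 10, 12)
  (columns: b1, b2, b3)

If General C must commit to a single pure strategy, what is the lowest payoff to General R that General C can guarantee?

2

Column maxima: b1 → 2, b2 → 11, b3 → 12.
The smallest of these is 2.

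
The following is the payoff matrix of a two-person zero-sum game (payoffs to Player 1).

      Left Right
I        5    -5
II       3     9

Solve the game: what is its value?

15/4

Row minima: I → -5, II → 3; maximin = 3.
Column maxima: Left → 5, Right → 9; minimax = 5.
3 ≠ 5, so there is no saddle point; optimal play is mixed.
Let Player 1 play I with probability p. Expected payoff against Left: 5p + 3(1−p) = 2p + 3; against Right: (-5)p + 9(1−p) = −14p + 9.
Setting these equal: 2p + 3 = −14p + 9 ⇒ 16p = 6 ⇒ p = 3/8, and the value is (2)·(3/8) + 3 = 15/4.
For Player 2: with q = P(Left), equating I's and II's payoffs gives 10q − 5 = −6q + 9 ⇒ q = 7/8.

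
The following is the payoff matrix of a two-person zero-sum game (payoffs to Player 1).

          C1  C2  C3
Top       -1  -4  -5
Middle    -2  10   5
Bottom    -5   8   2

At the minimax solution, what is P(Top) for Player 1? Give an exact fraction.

7/11

Row minima: Top → -5, Middle → -2, Bottom → -5; maximin = -2.
Column maxima: C1 → -1, C2 → 10, C3 → 5; minimax = -1.
-2 ≠ -1, so there is no saddle point; optimal play is mixed.
Bottom is strictly dominated by Middle, so Player 1 never plays it.
C2 is strictly dominated by C3 (it gives Player 1 strictly more in every row), so Player 2 never plays it.
On the remaining 2×2 (Top, Middle vs C1, C3):
Let Player 1 play Top with probability p. Expected payoff against C1: (-1)p + (-2)(1−p) = p − 2; against C3: (-5)p + 5(1−p) = −10p + 5.
Setting these equal: p − 2 = −10p + 5 ⇒ 11p = 7 ⇒ p = 7/11, and the value is (1)·(7/11) − 2 = -15/11.
For Player 2: with q = P(C1), equating Top's and Middle's payoffs gives 4q − 5 = −7q + 5 ⇒ q = 10/11.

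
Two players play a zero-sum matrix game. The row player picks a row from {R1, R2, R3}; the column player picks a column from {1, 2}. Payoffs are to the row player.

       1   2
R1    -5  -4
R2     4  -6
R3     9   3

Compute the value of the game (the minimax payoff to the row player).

Row minima: R1 → -5, R2 → -6, R3 → 3; maximin = 3.
Column maxima: 1 → 9, 2 → 3; minimax = 3.
Since maximin = minimax = 3, there is a saddle point and the value is 3.

3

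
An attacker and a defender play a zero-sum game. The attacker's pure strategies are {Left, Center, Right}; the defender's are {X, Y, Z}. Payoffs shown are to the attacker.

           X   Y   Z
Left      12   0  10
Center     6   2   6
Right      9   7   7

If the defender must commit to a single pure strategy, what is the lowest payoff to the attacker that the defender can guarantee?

7

Column maxima: X → 12, Y → 7, Z → 10.
The smallest of these is 7.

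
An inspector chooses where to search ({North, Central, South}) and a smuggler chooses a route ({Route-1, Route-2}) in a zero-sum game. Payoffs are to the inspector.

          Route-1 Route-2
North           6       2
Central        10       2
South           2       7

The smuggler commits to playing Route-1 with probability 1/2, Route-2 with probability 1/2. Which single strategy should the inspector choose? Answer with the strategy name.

Expected payoff of North: (1/2)·6 + (1/2)·2 = 4.
Expected payoff of Central: (1/2)·10 + (1/2)·2 = 6.
Expected payoff of South: (1/2)·2 + (1/2)·7 = 9/2.
The largest is 6, so the inspector's best response is Central.

Central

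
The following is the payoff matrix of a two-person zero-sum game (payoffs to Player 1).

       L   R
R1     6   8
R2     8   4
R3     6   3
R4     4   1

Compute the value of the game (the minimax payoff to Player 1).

Row minima: R1 → 6, R2 → 4, R3 → 3, R4 → 1; maximin = 6.
Column maxima: L → 8, R → 8; minimax = 8.
6 ≠ 8, so there is no saddle point; optimal play is mixed.
R3 is strictly dominated by R2, so Player 1 never plays it.
R4 is strictly dominated by R1, so Player 1 never plays it.
On the remaining 2×2 (R1, R2 vs L, R):
Let Player 1 play R1 with probability p. Expected payoff against L: 6p + 8(1−p) = −2p + 8; against R: 8p + 4(1−p) = 4p + 4.
Setting these equal: −2p + 8 = 4p + 4 ⇒ −6p = -4 ⇒ p = 2/3, and the value is (-2)·(2/3) + 8 = 20/3.
For Player 2: with q = P(L), equating R1's and R2's payoffs gives −2q + 8 = 4q + 4 ⇒ q = 2/3.

20/3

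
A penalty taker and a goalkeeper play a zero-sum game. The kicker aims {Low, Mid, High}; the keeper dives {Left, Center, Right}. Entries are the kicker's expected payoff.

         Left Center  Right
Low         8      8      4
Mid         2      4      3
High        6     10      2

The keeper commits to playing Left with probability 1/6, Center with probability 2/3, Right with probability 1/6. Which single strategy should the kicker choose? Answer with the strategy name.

High

Expected payoff of Low: (1/6)·8 + (2/3)·8 + (1/6)·4 = 22/3.
Expected payoff of Mid: (1/6)·2 + (2/3)·4 + (1/6)·3 = 7/2.
Expected payoff of High: (1/6)·6 + (2/3)·10 + (1/6)·2 = 8.
The largest is 8, so the kicker's best response is High.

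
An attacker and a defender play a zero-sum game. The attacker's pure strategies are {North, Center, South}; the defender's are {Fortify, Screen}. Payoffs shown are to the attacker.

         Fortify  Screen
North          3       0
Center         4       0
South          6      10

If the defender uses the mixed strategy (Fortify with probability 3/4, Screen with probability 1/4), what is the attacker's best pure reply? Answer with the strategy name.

South

Expected payoff of North: (3/4)·3 + (1/4)·0 = 9/4.
Expected payoff of Center: (3/4)·4 + (1/4)·0 = 3.
Expected payoff of South: (3/4)·6 + (1/4)·10 = 7.
The largest is 7, so the attacker's best response is South.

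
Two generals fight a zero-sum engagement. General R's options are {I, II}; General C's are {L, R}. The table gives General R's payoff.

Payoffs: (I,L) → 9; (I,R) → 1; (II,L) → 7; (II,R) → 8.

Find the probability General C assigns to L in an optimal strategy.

Row minima: I → 1, II → 7; maximin = 7.
Column maxima: L → 9, R → 8; minimax = 8.
7 ≠ 8, so there is no saddle point; optimal play is mixed.
Let General R play I with probability p. Expected payoff against L: 9p + 7(1−p) = 2p + 7; against R: 1p + 8(1−p) = −7p + 8.
Setting these equal: 2p + 7 = −7p + 8 ⇒ 9p = 1 ⇒ p = 1/9, and the value is (2)·(1/9) + 7 = 65/9.
For General C: with q = P(L), equating I's and II's payoffs gives 8q + 1 = −q + 8 ⇒ q = 7/9.

7/9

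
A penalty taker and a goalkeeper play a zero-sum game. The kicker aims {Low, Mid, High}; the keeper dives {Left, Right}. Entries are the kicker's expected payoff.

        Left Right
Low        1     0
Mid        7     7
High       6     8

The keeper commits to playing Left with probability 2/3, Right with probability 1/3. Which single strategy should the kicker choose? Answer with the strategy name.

Mid

Expected payoff of Low: (2/3)·1 + (1/3)·0 = 2/3.
Expected payoff of Mid: (2/3)·7 + (1/3)·7 = 7.
Expected payoff of High: (2/3)·6 + (1/3)·8 = 20/3.
The largest is 7, so the kicker's best response is Mid.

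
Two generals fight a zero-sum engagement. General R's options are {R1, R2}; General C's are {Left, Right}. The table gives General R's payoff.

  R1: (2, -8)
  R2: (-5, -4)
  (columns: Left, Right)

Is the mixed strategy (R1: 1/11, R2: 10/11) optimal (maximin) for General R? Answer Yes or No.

Yes

Against Left this mix gives (1/11)·2 + (10/11)·(-5) = -48/11.
Against Right this mix gives (1/11)·(-8) + (10/11)·(-4) = -48/11.
All of General C's active replies (Left, Right) yield -48/11, and no column does worse for General R. The mix makes General C indifferent and guarantees -48/11, so it is optimal.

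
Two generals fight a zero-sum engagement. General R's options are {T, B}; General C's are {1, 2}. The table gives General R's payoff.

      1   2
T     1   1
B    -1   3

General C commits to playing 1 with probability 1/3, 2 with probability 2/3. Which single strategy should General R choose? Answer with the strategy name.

B

Expected payoff of T: (1/3)·1 + (2/3)·1 = 1.
Expected payoff of B: (1/3)·(-1) + (2/3)·3 = 5/3.
The largest is 5/3, so General R's best response is B.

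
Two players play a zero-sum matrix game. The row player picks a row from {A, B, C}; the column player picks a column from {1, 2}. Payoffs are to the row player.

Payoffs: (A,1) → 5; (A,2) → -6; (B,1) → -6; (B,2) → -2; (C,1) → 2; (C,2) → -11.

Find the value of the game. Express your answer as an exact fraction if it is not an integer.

Row minima: A → -6, B → -6, C → -11; maximin = -6.
Column maxima: 1 → 5, 2 → -2; minimax = -2.
-6 ≠ -2, so there is no saddle point; optimal play is mixed.
C is strictly dominated by A, so the row player never plays it.
On the remaining 2×2 (A, B vs 1, 2):
Let the row player play A with probability p. Expected payoff against 1: 5p + (-6)(1−p) = 11p − 6; against 2: (-6)p + (-2)(1−p) = −4p − 2.
Setting these equal: 11p − 6 = −4p − 2 ⇒ 15p = 4 ⇒ p = 4/15, and the value is (11)·(4/15) − 6 = -46/15.
For the column player: with q = P(1), equating A's and B's payoffs gives 11q − 6 = −4q − 2 ⇒ q = 4/15.

-46/15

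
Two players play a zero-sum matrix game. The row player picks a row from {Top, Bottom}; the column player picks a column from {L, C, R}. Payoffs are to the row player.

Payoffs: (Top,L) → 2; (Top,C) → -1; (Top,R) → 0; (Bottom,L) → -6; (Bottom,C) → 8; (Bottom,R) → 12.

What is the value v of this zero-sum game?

Row minima: Top → -1, Bottom → -6; maximin = -1.
Column maxima: L → 2, C → 8, R → 12; minimax = 2.
-1 ≠ 2, so there is no saddle point; optimal play is mixed.
R is strictly dominated by C (it gives the row player strictly more in every row), so the column player never plays it.
On the remaining 2×2 (Top, Bottom vs L, C):
Let the row player play Top with probability p. Expected payoff against L: 2p + (-6)(1−p) = 8p − 6; against C: (-1)p + 8(1−p) = −9p + 8.
Setting these equal: 8p − 6 = −9p + 8 ⇒ 17p = 14 ⇒ p = 14/17, and the value is (8)·(14/17) − 6 = 10/17.
For the column player: with q = P(L), equating Top's and Bottom's payoffs gives 3q − 1 = −14q + 8 ⇒ q = 9/17.

10/17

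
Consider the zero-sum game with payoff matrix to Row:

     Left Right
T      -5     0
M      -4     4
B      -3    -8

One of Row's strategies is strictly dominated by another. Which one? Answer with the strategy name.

T

M gives a strictly higher payoff than T against every column: -4 > -5, 4 > 0.
So T is strictly dominated and Row never plays it.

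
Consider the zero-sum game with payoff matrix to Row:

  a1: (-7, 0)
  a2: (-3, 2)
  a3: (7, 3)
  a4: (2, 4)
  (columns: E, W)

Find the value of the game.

Row minima: a1 → -7, a2 → -3, a3 → 3, a4 → 2; maximin = 3.
Column maxima: E → 7, W → 4; minimax = 4.
3 ≠ 4, so there is no saddle point; optimal play is mixed.
a1 is strictly dominated by a2, so Row never plays it.
a2 is strictly dominated by a3, so Row never plays it.
On the remaining 2×2 (a3, a4 vs E, W):
Let Row play a3 with probability p. Expected payoff against E: 7p + 2(1−p) = 5p + 2; against W: 3p + 4(1−p) = −p + 4.
Setting these equal: 5p + 2 = −p + 4 ⇒ 6p = 2 ⇒ p = 1/3, and the value is (5)·(1/3) + 2 = 11/3.
For Column: with q = P(E), equating a3's and a4's payoffs gives 4q + 3 = −2q + 4 ⇒ q = 1/6.

11/3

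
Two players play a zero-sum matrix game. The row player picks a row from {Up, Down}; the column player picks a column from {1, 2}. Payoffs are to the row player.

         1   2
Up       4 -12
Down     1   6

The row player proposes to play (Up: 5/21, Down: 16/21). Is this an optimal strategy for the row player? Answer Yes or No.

Against 1 this mix gives (5/21)·4 + (16/21)·1 = 12/7.
Against 2 this mix gives (5/21)·(-12) + (16/21)·6 = 12/7.
All of the column player's active replies (1, 2) yield 12/7, and no column does worse for the row player. The mix makes the column player indifferent and guarantees 12/7, so it is optimal.

Yes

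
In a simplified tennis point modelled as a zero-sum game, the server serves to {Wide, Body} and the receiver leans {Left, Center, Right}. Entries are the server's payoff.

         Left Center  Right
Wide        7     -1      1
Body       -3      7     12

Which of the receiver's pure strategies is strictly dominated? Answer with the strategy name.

Center holds the server's payoff strictly below Right in every row: -1 < 1, 7 < 12.
So Right is strictly dominated for the receiver.

Right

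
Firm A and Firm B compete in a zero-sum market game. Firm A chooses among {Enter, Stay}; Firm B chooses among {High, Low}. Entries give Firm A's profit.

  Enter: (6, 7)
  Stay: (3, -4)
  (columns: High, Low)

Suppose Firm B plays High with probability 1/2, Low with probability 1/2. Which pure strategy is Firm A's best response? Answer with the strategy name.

Enter

Expected payoff of Enter: (1/2)·6 + (1/2)·7 = 13/2.
Expected payoff of Stay: (1/2)·3 + (1/2)·(-4) = -1/2.
The largest is 13/2, so Firm A's best response is Enter.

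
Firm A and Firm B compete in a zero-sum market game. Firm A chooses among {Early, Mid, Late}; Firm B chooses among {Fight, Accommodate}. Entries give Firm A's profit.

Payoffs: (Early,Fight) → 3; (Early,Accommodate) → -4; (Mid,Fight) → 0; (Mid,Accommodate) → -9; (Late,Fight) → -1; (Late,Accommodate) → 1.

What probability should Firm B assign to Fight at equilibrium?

Row minima: Early → -4, Mid → -9, Late → -1; maximin = -1.
Column maxima: Fight → 3, Accommodate → 1; minimax = 1.
-1 ≠ 1, so there is no saddle point; optimal play is mixed.
Mid is strictly dominated by Early, so Firm A never plays it.
On the remaining 2×2 (Early, Late vs Fight, Accommodate):
Let Firm A play Early with probability p. Expected payoff against Fight: 3p + (-1)(1−p) = 4p − 1; against Accommodate: (-4)p + 1(1−p) = −5p + 1.
Setting these equal: 4p − 1 = −5p + 1 ⇒ 9p = 2 ⇒ p = 2/9, and the value is (4)·(2/9) − 1 = -1/9.
For Firm B: with q = P(Fight), equating Early's and Late's payoffs gives 7q − 4 = −2q + 1 ⇒ q = 5/9.

5/9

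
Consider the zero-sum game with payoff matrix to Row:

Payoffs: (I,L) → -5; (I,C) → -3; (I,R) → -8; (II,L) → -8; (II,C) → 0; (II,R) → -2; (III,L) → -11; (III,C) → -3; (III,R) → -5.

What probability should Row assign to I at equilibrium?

Row minima: I → -8, II → -8, III → -11; maximin = -8.
Column maxima: L → -5, C → 0, R → -2; minimax = -5.
-8 ≠ -5, so there is no saddle point; optimal play is mixed.
III is strictly dominated by II, so Row never plays it.
C is strictly dominated by L (it gives Row strictly more in every row), so Column never plays it.
On the remaining 2×2 (I, II vs L, R):
Let Row play I with probability p. Expected payoff against L: (-5)p + (-8)(1−p) = 3p − 8; against R: (-8)p + (-2)(1−p) = −6p − 2.
Setting these equal: 3p − 8 = −6p − 2 ⇒ 9p = 6 ⇒ p = 2/3, and the value is (3)·(2/3) − 8 = -6.
For Column: with q = P(L), equating I's and II's payoffs gives 3q − 8 = −6q − 2 ⇒ q = 2/3.

2/3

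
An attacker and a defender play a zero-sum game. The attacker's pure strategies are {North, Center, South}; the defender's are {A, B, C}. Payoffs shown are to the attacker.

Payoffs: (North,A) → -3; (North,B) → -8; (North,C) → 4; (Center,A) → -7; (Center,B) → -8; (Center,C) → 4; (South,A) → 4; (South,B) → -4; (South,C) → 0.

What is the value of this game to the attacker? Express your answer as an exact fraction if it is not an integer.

Row minima: North → -8, Center → -8, South → -4; maximin = -4.
Column maxima: A → 4, B → -4, C → 4; minimax = -4.
Since maximin = minimax = -4, there is a saddle point and the value is -4.

-4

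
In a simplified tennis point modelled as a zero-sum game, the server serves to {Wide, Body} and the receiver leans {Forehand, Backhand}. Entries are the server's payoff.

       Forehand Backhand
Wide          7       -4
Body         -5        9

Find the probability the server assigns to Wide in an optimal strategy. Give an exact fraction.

Row minima: Wide → -4, Body → -5; maximin = -4.
Column maxima: Forehand → 7, Backhand → 9; minimax = 7.
-4 ≠ 7, so there is no saddle point; optimal play is mixed.
Let the server play Wide with probability p. Expected payoff against Forehand: 7p + (-5)(1−p) = 12p − 5; against Backhand: (-4)p + 9(1−p) = −13p + 9.
Setting these equal: 12p − 5 = −13p + 9 ⇒ 25p = 14 ⇒ p = 14/25, and the value is (12)·(14/25) − 5 = 43/25.
For the receiver: with q = P(Forehand), equating Wide's and Body's payoffs gives 11q − 4 = −14q + 9 ⇒ q = 13/25.

14/25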